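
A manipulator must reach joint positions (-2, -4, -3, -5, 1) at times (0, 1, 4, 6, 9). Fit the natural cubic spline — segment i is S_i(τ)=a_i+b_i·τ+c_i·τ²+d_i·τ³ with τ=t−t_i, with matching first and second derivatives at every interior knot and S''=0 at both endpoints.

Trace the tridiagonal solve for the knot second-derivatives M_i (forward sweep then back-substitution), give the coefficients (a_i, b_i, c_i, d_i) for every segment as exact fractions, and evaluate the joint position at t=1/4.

  seg 0: a=-2 b=-273/113 c=0 d=47/113
  seg 1: a=-4 b=-132/113 c=141/113 d=-760/3051
  seg 2: a=-3 b=-46/113 c=-337/339 d=473/1356
  seg 3: a=-5 b=-67/339 c=745/678 d=-745/6102
S(1/4) = -18785/7232

Δ: Δ0=-2, Δ1=1/3, Δ2=-1, Δ3=2
row 1: diag=8, rhs=14; c'=3/8, d'=7/4
row 2: denom=10−3·3/8=71/8; d'=(-8−3·7/4)/(71/8)=-106/71
row 3: denom=10−2·16/71=678/71; d'=(18−2·-106/71)/(678/71)=745/339
back: M3=745/339
back: M2=-106/71−16/71·745/339=-674/339
back: M1=7/4−3/8·-674/339=282/113
M: M0=0, M1=282/113, M2=-674/339, M3=745/339, M4=0
seg 0: a=-2, c=M0/2=0, d=(M1−M0)/(6·1)=47/113, b=Δ0−h0·(2M0+M1)/6=-273/113
seg 1: a=-4, c=M1/2=141/113, d=(M2−M1)/(6·3)=-760/3051, b=Δ1−h1·(2M1+M2)/6=-132/113
seg 2: a=-3, c=M2/2=-337/339, d=(M3−M2)/(6·2)=473/1356, b=Δ2−h2·(2M2+M3)/6=-46/113
seg 3: a=-5, c=M3/2=745/678, d=(M4−M3)/(6·3)=-745/6102, b=Δ3−h3·(2M3+M4)/6=-67/339
t_q=1/4 → seg 0, τ=1/4; S=-2+-273/113·τ+0·τ²+47/113·τ³=-18785/7232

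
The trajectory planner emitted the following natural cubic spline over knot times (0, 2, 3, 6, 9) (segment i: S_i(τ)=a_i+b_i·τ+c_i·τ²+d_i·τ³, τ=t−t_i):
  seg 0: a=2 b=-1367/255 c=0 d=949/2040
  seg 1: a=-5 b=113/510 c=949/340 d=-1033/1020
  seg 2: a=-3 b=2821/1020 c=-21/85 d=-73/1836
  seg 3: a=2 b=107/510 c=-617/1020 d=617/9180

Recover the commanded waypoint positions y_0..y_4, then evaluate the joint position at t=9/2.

y_0 = S_0(0) = a_0 = 2
y_1 = S_1(0) = a_1 = -5
y_2 = S_2(0) = a_2 = -3
y_3 = S_3(0) = a_3 = 2
y_4 = S_3(3) = -1
t_q=9/2 is in segment 2 (τ=3/2); S_2(τ)=1247/2720

y_0=2 y_1=-5 y_2=-3 y_3=2 y_4=-1
S(9/2) = 1247/2720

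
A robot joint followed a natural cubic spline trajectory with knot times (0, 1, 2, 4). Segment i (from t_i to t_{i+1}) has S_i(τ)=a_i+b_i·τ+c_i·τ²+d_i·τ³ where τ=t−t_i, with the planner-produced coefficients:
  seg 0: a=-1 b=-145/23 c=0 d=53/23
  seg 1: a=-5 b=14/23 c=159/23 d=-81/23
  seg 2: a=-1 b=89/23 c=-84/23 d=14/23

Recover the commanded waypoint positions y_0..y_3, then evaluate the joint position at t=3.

y_0 = S_0(0) = a_0 = -1
y_1 = S_1(0) = a_1 = -5
y_2 = S_2(0) = a_2 = -1
y_3 = S_2(2) = -3
t_q=3 is in segment 2 (τ=1); S_2(τ)=-4/23

y_0=-1 y_1=-5 y_2=-1 y_3=-3
S(3) = -4/23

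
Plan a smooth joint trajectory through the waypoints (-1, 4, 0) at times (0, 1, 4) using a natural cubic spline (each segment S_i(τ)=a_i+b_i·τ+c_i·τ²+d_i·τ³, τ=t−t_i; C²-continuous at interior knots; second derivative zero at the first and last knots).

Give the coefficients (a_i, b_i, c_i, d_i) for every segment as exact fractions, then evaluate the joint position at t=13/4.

  seg 0: a=-1 b=139/24 c=0 d=-19/24
  seg 1: a=4 b=41/12 c=-19/8 d=19/72
S(13/4) = 1367/512

Δ: Δ0=5, Δ1=-4/3
row 1: diag=8, rhs=-38; c'=3/8, d'=-19/4
back: M1=-19/4
M: M0=0, M1=-19/4, M2=0
seg 0: a=-1, c=M0/2=0, d=(M1−M0)/(6·1)=-19/24, b=Δ0−h0·(2M0+M1)/6=139/24
seg 1: a=4, c=M1/2=-19/8, d=(M2−M1)/(6·3)=19/72, b=Δ1−h1·(2M1+M2)/6=41/12
t_q=13/4 → seg 1, τ=9/4; S=4+41/12·τ+-19/8·τ²+19/72·τ³=1367/512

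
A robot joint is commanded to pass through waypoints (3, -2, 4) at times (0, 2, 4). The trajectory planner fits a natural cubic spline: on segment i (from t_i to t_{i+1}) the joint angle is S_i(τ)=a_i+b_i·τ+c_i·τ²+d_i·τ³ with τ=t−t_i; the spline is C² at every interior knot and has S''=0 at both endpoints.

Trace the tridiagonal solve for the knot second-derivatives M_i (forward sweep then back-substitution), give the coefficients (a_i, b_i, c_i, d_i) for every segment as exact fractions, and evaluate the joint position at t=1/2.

Δ: Δ0=-5/2, Δ1=3
row 1: diag=8, rhs=33; c'=1/4, d'=33/8
back: M1=33/8
M: M0=0, M1=33/8, M2=0
seg 0: a=3, c=M0/2=0, d=(M1−M0)/(6·2)=11/32, b=Δ0−h0·(2M0+M1)/6=-31/8
seg 1: a=-2, c=M1/2=33/16, d=(M2−M1)/(6·2)=-11/32, b=Δ1−h1·(2M1+M2)/6=1/4
t_q=1/2 → seg 0, τ=1/2; S=3+-31/8·τ+0·τ²+11/32·τ³=283/256

  seg 0: a=3 b=-31/8 c=0 d=11/32
  seg 1: a=-2 b=1/4 c=33/16 d=-11/32
S(1/2) = 283/256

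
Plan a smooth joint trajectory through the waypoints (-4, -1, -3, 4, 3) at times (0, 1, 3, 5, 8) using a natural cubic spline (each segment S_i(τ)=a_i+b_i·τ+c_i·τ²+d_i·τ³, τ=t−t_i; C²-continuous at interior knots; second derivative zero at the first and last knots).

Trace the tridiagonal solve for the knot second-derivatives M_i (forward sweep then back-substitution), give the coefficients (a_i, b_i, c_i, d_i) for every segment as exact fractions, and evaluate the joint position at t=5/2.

Δ: Δ0=3, Δ1=-1, Δ2=7/2, Δ3=-1/3
row 1: diag=6, rhs=-24; c'=1/3, d'=-4
row 2: denom=8−2·1/3=22/3; d'=(27−2·-4)/(22/3)=105/22
row 3: denom=10−2·3/11=104/11; d'=(-23−2·105/22)/(104/11)=-179/52
back: M3=-179/52
back: M2=105/22−3/11·-179/52=297/52
back: M1=-4−1/3·297/52=-307/52
M: M0=0, M1=-307/52, M2=297/52, M3=-179/52, M4=0
seg 0: a=-4, c=M0/2=0, d=(M1−M0)/(6·1)=-307/312, b=Δ0−h0·(2M0+M1)/6=1243/312
seg 1: a=-1, c=M1/2=-307/104, d=(M2−M1)/(6·2)=151/156, b=Δ1−h1·(2M1+M2)/6=161/156
seg 2: a=-3, c=M2/2=297/104, d=(M3−M2)/(6·2)=-119/156, b=Δ2−h2·(2M2+M3)/6=131/156
seg 3: a=4, c=M3/2=-179/104, d=(M4−M3)/(6·3)=179/936, b=Δ3−h3·(2M3+M4)/6=485/156
t_q=5/2 → seg 1, τ=3/2; S=-1+161/156·τ+-307/104·τ²+151/156·τ³=-147/52

  seg 0: a=-4 b=1243/312 c=0 d=-307/312
  seg 1: a=-1 b=161/156 c=-307/104 d=151/156
  seg 2: a=-3 b=131/156 c=297/104 d=-119/156
  seg 3: a=4 b=485/156 c=-179/104 d=179/936
S(5/2) = -147/52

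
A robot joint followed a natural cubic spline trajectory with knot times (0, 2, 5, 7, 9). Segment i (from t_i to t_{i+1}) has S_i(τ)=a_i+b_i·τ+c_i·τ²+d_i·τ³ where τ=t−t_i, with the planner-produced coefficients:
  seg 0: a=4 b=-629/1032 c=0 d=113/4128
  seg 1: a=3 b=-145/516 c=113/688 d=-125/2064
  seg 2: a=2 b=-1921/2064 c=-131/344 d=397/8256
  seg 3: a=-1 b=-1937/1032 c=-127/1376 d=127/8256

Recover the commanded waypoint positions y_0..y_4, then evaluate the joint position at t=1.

y_0=4 y_1=3 y_2=2 y_3=-1 y_4=-5
S(1) = 4703/1376

y_0 = S_0(0) = a_0 = 4
y_1 = S_1(0) = a_1 = 3
y_2 = S_2(0) = a_2 = 2
y_3 = S_3(0) = a_3 = -1
y_4 = S_3(2) = -5
t_q=1 is in segment 0 (τ=1); S_0(τ)=4703/1376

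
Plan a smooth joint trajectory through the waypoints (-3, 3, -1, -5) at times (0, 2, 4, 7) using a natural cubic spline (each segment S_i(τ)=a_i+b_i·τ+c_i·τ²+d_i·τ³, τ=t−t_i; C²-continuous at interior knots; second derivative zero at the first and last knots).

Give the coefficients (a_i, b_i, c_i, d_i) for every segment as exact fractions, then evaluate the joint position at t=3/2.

Δ: Δ0=3, Δ1=-2, Δ2=-4/3
row 1: diag=8, rhs=-30; c'=1/4, d'=-15/4
row 2: denom=10−2·1/4=19/2; d'=(4−2·-15/4)/(19/2)=23/19
back: M2=23/19
back: M1=-15/4−1/4·23/19=-77/19
M: M0=0, M1=-77/19, M2=23/19, M3=0
seg 0: a=-3, c=M0/2=0, d=(M1−M0)/(6·2)=-77/228, b=Δ0−h0·(2M0+M1)/6=248/57
seg 1: a=3, c=M1/2=-77/38, d=(M2−M1)/(6·2)=25/57, b=Δ1−h1·(2M1+M2)/6=17/57
seg 2: a=-1, c=M2/2=23/38, d=(M3−M2)/(6·3)=-23/342, b=Δ2−h2·(2M2+M3)/6=-145/57
t_q=3/2 → seg 0, τ=3/2; S=-3+248/57·τ+0·τ²+-77/228·τ³=1451/608

  seg 0: a=-3 b=248/57 c=0 d=-77/228
  seg 1: a=3 b=17/57 c=-77/38 d=25/57
  seg 2: a=-1 b=-145/57 c=23/38 d=-23/342
S(3/2) = 1451/608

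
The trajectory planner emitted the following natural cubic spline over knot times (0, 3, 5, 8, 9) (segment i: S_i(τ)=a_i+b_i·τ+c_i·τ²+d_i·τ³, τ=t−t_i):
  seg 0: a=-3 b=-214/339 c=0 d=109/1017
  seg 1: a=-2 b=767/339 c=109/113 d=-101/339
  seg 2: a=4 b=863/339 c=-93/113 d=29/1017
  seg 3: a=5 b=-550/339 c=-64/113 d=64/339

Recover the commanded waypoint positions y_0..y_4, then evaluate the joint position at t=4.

y_0 = S_0(0) = a_0 = -3
y_1 = S_1(0) = a_1 = -2
y_2 = S_2(0) = a_2 = 4
y_3 = S_3(0) = a_3 = 5
y_4 = S_3(1) = 3
t_q=4 is in segment 1 (τ=1); S_1(τ)=105/113

y_0=-3 y_1=-2 y_2=4 y_3=5 y_4=3
S(4) = 105/113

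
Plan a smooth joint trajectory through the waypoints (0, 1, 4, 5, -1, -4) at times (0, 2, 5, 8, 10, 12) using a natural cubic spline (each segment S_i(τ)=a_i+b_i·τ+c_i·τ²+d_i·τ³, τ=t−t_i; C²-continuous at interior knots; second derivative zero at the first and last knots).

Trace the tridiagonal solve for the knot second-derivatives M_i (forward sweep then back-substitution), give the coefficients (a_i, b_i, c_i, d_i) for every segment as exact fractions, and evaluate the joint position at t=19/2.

Δ: Δ0=1/2, Δ1=1, Δ2=1/3, Δ3=-3, Δ4=-3/2
row 1: diag=10, rhs=3; c'=3/10, d'=3/10
row 2: denom=12−3·3/10=111/10; d'=(-4−3·3/10)/(111/10)=-49/111
row 3: denom=10−3·10/37=340/37; d'=(-20−3·-49/111)/(340/37)=-691/340
row 4: denom=8−2·37/170=643/85; d'=(9−2·-691/340)/(643/85)=2221/1286
back: M4=2221/1286
back: M3=-691/340−37/170·2221/1286=-3097/1286
back: M2=-49/111−10/37·-3097/1286=404/1929
back: M1=3/10−3/10·404/1929=305/1286
M: M0=0, M1=305/1286, M2=404/1929, M3=-3097/1286, M4=2221/1286, M5=0
seg 0: a=0, c=M0/2=0, d=(M1−M0)/(6·2)=305/15432, b=Δ0−h0·(2M0+M1)/6=812/1929
seg 1: a=1, c=M1/2=305/2572, d=(M2−M1)/(6·3)=-107/69444, b=Δ1−h1·(2M1+M2)/6=2539/3858
seg 2: a=4, c=M2/2=202/1929, d=(M3−M2)/(6·3)=-10099/69444, b=Δ2−h2·(2M2+M3)/6=10247/7716
seg 3: a=5, c=M3/2=-3097/2572, d=(M4−M3)/(6·2)=2659/7716, b=Δ3−h3·(2M3+M4)/6=-7601/3858
seg 4: a=-1, c=M4/2=2221/2572, d=(M5−M4)/(6·2)=-2221/15432, b=Δ4−h4·(2M4+M5)/6=-10229/3858
t_q=19/2 → seg 3, τ=3/2; S=5+-7601/3858·τ+-3097/2572·τ²+2659/7716·τ³=10257/20576

  seg 0: a=0 b=812/1929 c=0 d=305/15432
  seg 1: a=1 b=2539/3858 c=305/2572 d=-107/69444
  seg 2: a=4 b=10247/7716 c=202/1929 d=-10099/69444
  seg 3: a=5 b=-7601/3858 c=-3097/2572 d=2659/7716
  seg 4: a=-1 b=-10229/3858 c=2221/2572 d=-2221/15432
S(19/2) = 10257/20576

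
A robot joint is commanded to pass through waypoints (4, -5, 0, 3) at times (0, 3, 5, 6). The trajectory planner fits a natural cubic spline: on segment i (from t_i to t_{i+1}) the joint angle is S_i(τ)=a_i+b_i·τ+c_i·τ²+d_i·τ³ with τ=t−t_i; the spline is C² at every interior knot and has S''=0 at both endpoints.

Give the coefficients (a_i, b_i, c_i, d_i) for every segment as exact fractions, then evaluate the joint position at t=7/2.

  seg 0: a=4 b=-33/7 c=0 d=4/21
  seg 1: a=-5 b=3/7 c=12/7 d=-19/56
  seg 2: a=0 b=45/14 c=-9/28 d=3/28
S(7/2) = -1971/448

Δ: Δ0=-3, Δ1=5/2, Δ2=3
row 1: diag=10, rhs=33; c'=1/5, d'=33/10
row 2: denom=6−2·1/5=28/5; d'=(3−2·33/10)/(28/5)=-9/14
back: M2=-9/14
back: M1=33/10−1/5·-9/14=24/7
M: M0=0, M1=24/7, M2=-9/14, M3=0
seg 0: a=4, c=M0/2=0, d=(M1−M0)/(6·3)=4/21, b=Δ0−h0·(2M0+M1)/6=-33/7
seg 1: a=-5, c=M1/2=12/7, d=(M2−M1)/(6·2)=-19/56, b=Δ1−h1·(2M1+M2)/6=3/7
seg 2: a=0, c=M2/2=-9/28, d=(M3−M2)/(6·1)=3/28, b=Δ2−h2·(2M2+M3)/6=45/14
t_q=7/2 → seg 1, τ=1/2; S=-5+3/7·τ+12/7·τ²+-19/56·τ³=-1971/448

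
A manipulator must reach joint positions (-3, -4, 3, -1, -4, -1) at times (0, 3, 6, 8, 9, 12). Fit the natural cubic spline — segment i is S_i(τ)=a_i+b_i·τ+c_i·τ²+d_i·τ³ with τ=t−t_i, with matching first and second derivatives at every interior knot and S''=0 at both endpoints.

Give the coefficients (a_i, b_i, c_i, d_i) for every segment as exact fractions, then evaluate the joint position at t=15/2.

  seg 0: a=-3 b=-748/537 c=0 d=569/4833
  seg 1: a=-4 b=959/537 c=569/537 d=-157/537
  seg 2: a=3 b=134/537 c=-844/537 d=40/179
  seg 3: a=-1 b=-1802/537 c=-124/537 d=105/179
  seg 4: a=-4 b=-1105/537 c=821/537 d=-821/4833
S(15/2) = 106/179

Δ: Δ0=-1/3, Δ1=7/3, Δ2=-2, Δ3=-3, Δ4=1
row 1: diag=12, rhs=16; c'=1/4, d'=4/3
row 2: denom=10−3·1/4=37/4; d'=(-26−3·4/3)/(37/4)=-120/37
row 3: denom=6−2·8/37=206/37; d'=(-6−2·-120/37)/(206/37)=9/103
row 4: denom=8−1·37/206=1611/206; d'=(24−1·9/103)/(1611/206)=1642/537
back: M4=1642/537
back: M3=9/103−37/206·1642/537=-248/537
back: M2=-120/37−8/37·-248/537=-1688/537
back: M1=4/3−1/4·-1688/537=1138/537
M: M0=0, M1=1138/537, M2=-1688/537, M3=-248/537, M4=1642/537, M5=0
seg 0: a=-3, c=M0/2=0, d=(M1−M0)/(6·3)=569/4833, b=Δ0−h0·(2M0+M1)/6=-748/537
seg 1: a=-4, c=M1/2=569/537, d=(M2−M1)/(6·3)=-157/537, b=Δ1−h1·(2M1+M2)/6=959/537
seg 2: a=3, c=M2/2=-844/537, d=(M3−M2)/(6·2)=40/179, b=Δ2−h2·(2M2+M3)/6=134/537
seg 3: a=-1, c=M3/2=-124/537, d=(M4−M3)/(6·1)=105/179, b=Δ3−h3·(2M3+M4)/6=-1802/537
seg 4: a=-4, c=M4/2=821/537, d=(M5−M4)/(6·3)=-821/4833, b=Δ4−h4·(2M4+M5)/6=-1105/537
t_q=15/2 → seg 2, τ=3/2; S=3+134/537·τ+-844/537·τ²+40/179·τ³=106/179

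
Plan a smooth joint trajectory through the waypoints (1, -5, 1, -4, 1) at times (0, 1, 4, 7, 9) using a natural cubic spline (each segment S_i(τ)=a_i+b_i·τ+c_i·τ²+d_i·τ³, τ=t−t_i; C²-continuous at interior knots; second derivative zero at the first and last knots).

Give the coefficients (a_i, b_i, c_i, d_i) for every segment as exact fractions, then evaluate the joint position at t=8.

Δ: Δ0=-6, Δ1=2, Δ2=-5/3, Δ3=5/2
row 1: diag=8, rhs=48; c'=3/8, d'=6
row 2: denom=12−3·3/8=87/8; d'=(-22−3·6)/(87/8)=-320/87
row 3: denom=10−3·8/29=266/29; d'=(25−3·-320/87)/(266/29)=55/14
back: M3=55/14
back: M2=-320/87−8/29·55/14=-100/21
back: M1=6−3/8·-100/21=109/14
M: M0=0, M1=109/14, M2=-100/21, M3=55/14, M4=0
seg 0: a=1, c=M0/2=0, d=(M1−M0)/(6·1)=109/84, b=Δ0−h0·(2M0+M1)/6=-613/84
seg 1: a=-5, c=M1/2=109/28, d=(M2−M1)/(6·3)=-527/756, b=Δ1−h1·(2M1+M2)/6=-143/42
seg 2: a=1, c=M2/2=-50/21, d=(M3−M2)/(6·3)=365/756, b=Δ2−h2·(2M2+M3)/6=95/84
seg 3: a=-4, c=M3/2=55/28, d=(M4−M3)/(6·2)=-55/168, b=Δ3−h3·(2M3+M4)/6=-5/42
t_q=8 → seg 3, τ=1; S=-4+-5/42·τ+55/28·τ²+-55/168·τ³=-139/56

  seg 0: a=1 b=-613/84 c=0 d=109/84
  seg 1: a=-5 b=-143/42 c=109/28 d=-527/756
  seg 2: a=1 b=95/84 c=-50/21 d=365/756
  seg 3: a=-4 b=-5/42 c=55/28 d=-55/168
S(8) = -139/56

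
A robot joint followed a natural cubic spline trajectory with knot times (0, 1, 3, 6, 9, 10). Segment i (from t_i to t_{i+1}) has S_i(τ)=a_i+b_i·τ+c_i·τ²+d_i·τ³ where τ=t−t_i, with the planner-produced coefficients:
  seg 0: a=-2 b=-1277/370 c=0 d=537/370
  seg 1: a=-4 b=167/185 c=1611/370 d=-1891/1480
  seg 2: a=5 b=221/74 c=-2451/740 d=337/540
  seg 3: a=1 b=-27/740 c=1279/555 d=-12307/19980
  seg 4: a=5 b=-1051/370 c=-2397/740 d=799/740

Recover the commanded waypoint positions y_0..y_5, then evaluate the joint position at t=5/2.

y_0=-2 y_1=-4 y_2=5 y_3=1 y_4=5 y_5=0
S(5/2) = 33607/11840

y_0 = S_0(0) = a_0 = -2
y_1 = S_1(0) = a_1 = -4
y_2 = S_2(0) = a_2 = 5
y_3 = S_3(0) = a_3 = 1
y_4 = S_4(0) = a_4 = 5
y_5 = S_4(1) = 0
t_q=5/2 is in segment 1 (τ=3/2); S_1(τ)=33607/11840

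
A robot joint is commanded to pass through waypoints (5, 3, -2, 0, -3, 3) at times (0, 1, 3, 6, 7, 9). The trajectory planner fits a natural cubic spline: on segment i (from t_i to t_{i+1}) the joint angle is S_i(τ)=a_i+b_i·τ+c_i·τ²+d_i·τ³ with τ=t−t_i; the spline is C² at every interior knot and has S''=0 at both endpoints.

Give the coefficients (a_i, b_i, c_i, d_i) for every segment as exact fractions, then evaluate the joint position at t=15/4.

  seg 0: a=5 b=-11827/6924 c=0 d=-2021/6924
  seg 1: a=3 b=-8945/3462 c=-2021/2308 d=6353/13848
  seg 2: a=-2 b=-1006/1731 c=1083/577 d=-281/577
  seg 3: a=0 b=-4273/1731 c=-1446/577 d=3418/1731
  seg 4: a=-3 b=-2695/1731 c=1972/577 d=-986/1731
S(15/4) = -58551/36928

Δ: Δ0=-2, Δ1=-5/2, Δ2=2/3, Δ3=-3, Δ4=3
row 1: diag=6, rhs=-3; c'=1/3, d'=-1/2
row 2: denom=10−2·1/3=28/3; d'=(19−2·-1/2)/(28/3)=15/7
row 3: denom=8−3·9/28=197/28; d'=(-22−3·15/7)/(197/28)=-796/197
row 4: denom=6−1·28/197=1154/197; d'=(36−1·-796/197)/(1154/197)=3944/577
back: M4=3944/577
back: M3=-796/197−28/197·3944/577=-2892/577
back: M2=15/7−9/28·-2892/577=2166/577
back: M1=-1/2−1/3·2166/577=-2021/1154
M: M0=0, M1=-2021/1154, M2=2166/577, M3=-2892/577, M4=3944/577, M5=0
seg 0: a=5, c=M0/2=0, d=(M1−M0)/(6·1)=-2021/6924, b=Δ0−h0·(2M0+M1)/6=-11827/6924
seg 1: a=3, c=M1/2=-2021/2308, d=(M2−M1)/(6·2)=6353/13848, b=Δ1−h1·(2M1+M2)/6=-8945/3462
seg 2: a=-2, c=M2/2=1083/577, d=(M3−M2)/(6·3)=-281/577, b=Δ2−h2·(2M2+M3)/6=-1006/1731
seg 3: a=0, c=M3/2=-1446/577, d=(M4−M3)/(6·1)=3418/1731, b=Δ3−h3·(2M3+M4)/6=-4273/1731
seg 4: a=-3, c=M4/2=1972/577, d=(M5−M4)/(6·2)=-986/1731, b=Δ4−h4·(2M4+M5)/6=-2695/1731
t_q=15/4 → seg 2, τ=3/4; S=-2+-1006/1731·τ+1083/577·τ²+-281/577·τ³=-58551/36928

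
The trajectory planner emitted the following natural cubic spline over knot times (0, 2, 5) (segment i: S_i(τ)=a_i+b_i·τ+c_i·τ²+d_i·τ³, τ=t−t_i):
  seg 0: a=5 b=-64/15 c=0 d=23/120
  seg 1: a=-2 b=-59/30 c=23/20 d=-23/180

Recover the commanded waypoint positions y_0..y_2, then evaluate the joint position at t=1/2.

y_0=5 y_1=-2 y_2=-1
S(1/2) = 185/64

y_0 = S_0(0) = a_0 = 5
y_1 = S_1(0) = a_1 = -2
y_2 = S_1(3) = -1
t_q=1/2 is in segment 0 (τ=1/2); S_0(τ)=185/64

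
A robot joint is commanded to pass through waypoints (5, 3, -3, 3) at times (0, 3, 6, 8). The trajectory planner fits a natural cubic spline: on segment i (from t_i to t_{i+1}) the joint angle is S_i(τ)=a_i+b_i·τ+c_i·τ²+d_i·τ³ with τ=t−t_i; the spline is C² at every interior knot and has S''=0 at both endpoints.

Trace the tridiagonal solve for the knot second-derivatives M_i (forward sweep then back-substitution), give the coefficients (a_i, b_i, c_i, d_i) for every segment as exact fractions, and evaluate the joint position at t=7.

  seg 0: a=5 b=11/111 c=0 d=-85/999
  seg 1: a=3 b=-244/111 c=-85/111 d=277/999
  seg 2: a=-3 b=77/111 c=64/37 d=-32/111
S(7) = -32/37

Δ: Δ0=-2/3, Δ1=-2, Δ2=3
row 1: diag=12, rhs=-8; c'=1/4, d'=-2/3
row 2: denom=10−3·1/4=37/4; d'=(30−3·-2/3)/(37/4)=128/37
back: M2=128/37
back: M1=-2/3−1/4·128/37=-170/111
M: M0=0, M1=-170/111, M2=128/37, M3=0
seg 0: a=5, c=M0/2=0, d=(M1−M0)/(6·3)=-85/999, b=Δ0−h0·(2M0+M1)/6=11/111
seg 1: a=3, c=M1/2=-85/111, d=(M2−M1)/(6·3)=277/999, b=Δ1−h1·(2M1+M2)/6=-244/111
seg 2: a=-3, c=M2/2=64/37, d=(M3−M2)/(6·2)=-32/111, b=Δ2−h2·(2M2+M3)/6=77/111
t_q=7 → seg 2, τ=1; S=-3+77/111·τ+64/37·τ²+-32/111·τ³=-32/37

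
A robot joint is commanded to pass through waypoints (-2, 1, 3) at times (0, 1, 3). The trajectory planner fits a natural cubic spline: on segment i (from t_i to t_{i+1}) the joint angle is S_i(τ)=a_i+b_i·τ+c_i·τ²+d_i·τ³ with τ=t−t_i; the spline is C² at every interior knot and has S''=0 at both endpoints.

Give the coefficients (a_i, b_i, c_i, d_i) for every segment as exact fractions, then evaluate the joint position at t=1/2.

  seg 0: a=-2 b=10/3 c=0 d=-1/3
  seg 1: a=1 b=7/3 c=-1 d=1/6
S(1/2) = -3/8

Δ: Δ0=3, Δ1=1
row 1: diag=6, rhs=-12; c'=1/3, d'=-2
back: M1=-2
M: M0=0, M1=-2, M2=0
seg 0: a=-2, c=M0/2=0, d=(M1−M0)/(6·1)=-1/3, b=Δ0−h0·(2M0+M1)/6=10/3
seg 1: a=1, c=M1/2=-1, d=(M2−M1)/(6·2)=1/6, b=Δ1−h1·(2M1+M2)/6=7/3
t_q=1/2 → seg 0, τ=1/2; S=-2+10/3·τ+0·τ²+-1/3·τ³=-3/8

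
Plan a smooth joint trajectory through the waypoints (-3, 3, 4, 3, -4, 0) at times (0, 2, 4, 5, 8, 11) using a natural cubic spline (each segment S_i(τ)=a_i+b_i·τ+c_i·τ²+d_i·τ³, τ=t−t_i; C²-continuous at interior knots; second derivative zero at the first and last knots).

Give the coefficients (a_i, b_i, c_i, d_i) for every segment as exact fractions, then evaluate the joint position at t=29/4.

Δ: Δ0=3, Δ1=1/2, Δ2=-1, Δ3=-7/3, Δ4=4/3
row 1: diag=8, rhs=-15; c'=1/4, d'=-15/8
row 2: denom=6−2·1/4=11/2; d'=(-9−2·-15/8)/(11/2)=-21/22
row 3: denom=8−1·2/11=86/11; d'=(-8−1·-21/22)/(86/11)=-155/172
row 4: denom=12−3·33/86=933/86; d'=(22−3·-155/172)/(933/86)=4249/1866
back: M4=4249/1866
back: M3=-155/172−33/86·4249/1866=-552/311
back: M2=-21/22−2/11·-552/311=-393/622
back: M1=-15/8−1/4·-393/622=-534/311
M: M0=0, M1=-534/311, M2=-393/622, M3=-552/311, M4=4249/1866, M5=0
seg 0: a=-3, c=M0/2=0, d=(M1−M0)/(6·2)=-89/622, b=Δ0−h0·(2M0+M1)/6=1111/311
seg 1: a=3, c=M1/2=-267/311, d=(M2−M1)/(6·2)=225/2488, b=Δ1−h1·(2M1+M2)/6=577/311
seg 2: a=4, c=M2/2=-393/1244, d=(M3−M2)/(6·1)=-237/1244, b=Δ2−h2·(2M2+M3)/6=-307/622
seg 3: a=3, c=M3/2=-276/311, d=(M4−M3)/(6·3)=7561/33588, b=Δ3−h3·(2M3+M4)/6=-2111/1244
seg 4: a=-4, c=M4/2=4249/3732, d=(M5−M4)/(6·3)=-4249/33588, b=Δ4−h4·(2M4+M5)/6=-587/622
t_q=29/4 → seg 3, τ=9/4; S=3+-2111/1244·τ+-276/311·τ²+7561/33588·τ³=-218685/79616

  seg 0: a=-3 b=1111/311 c=0 d=-89/622
  seg 1: a=3 b=577/311 c=-267/311 d=225/2488
  seg 2: a=4 b=-307/622 c=-393/1244 d=-237/1244
  seg 3: a=3 b=-2111/1244 c=-276/311 d=7561/33588
  seg 4: a=-4 b=-587/622 c=4249/3732 d=-4249/33588
S(29/4) = -218685/79616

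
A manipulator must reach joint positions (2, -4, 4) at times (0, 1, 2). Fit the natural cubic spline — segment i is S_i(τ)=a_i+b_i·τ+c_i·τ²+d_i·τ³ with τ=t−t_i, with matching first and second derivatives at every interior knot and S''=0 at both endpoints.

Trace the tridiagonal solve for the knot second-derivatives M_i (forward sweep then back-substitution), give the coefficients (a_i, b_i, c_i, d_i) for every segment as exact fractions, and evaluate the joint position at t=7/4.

Δ: Δ0=-6, Δ1=8
row 1: diag=4, rhs=84; c'=1/4, d'=21
back: M1=21
M: M0=0, M1=21, M2=0
seg 0: a=2, c=M0/2=0, d=(M1−M0)/(6·1)=7/2, b=Δ0−h0·(2M0+M1)/6=-19/2
seg 1: a=-4, c=M1/2=21/2, d=(M2−M1)/(6·1)=-7/2, b=Δ1−h1·(2M1+M2)/6=1
t_q=7/4 → seg 1, τ=3/4; S=-4+1·τ+21/2·τ²+-7/2·τ³=151/128

  seg 0: a=2 b=-19/2 c=0 d=7/2
  seg 1: a=-4 b=1 c=21/2 d=-7/2
S(7/4) = 151/128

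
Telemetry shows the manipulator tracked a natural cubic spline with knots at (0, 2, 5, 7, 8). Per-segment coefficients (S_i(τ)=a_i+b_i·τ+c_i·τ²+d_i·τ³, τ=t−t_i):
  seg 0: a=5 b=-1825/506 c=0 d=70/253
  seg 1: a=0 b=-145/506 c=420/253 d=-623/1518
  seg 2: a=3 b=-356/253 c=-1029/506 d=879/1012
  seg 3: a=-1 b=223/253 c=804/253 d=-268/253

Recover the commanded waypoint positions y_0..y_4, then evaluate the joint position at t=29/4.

y_0 = S_0(0) = a_0 = 5
y_1 = S_1(0) = a_1 = 0
y_2 = S_2(0) = a_2 = 3
y_3 = S_3(0) = a_3 = -1
y_4 = S_3(1) = 2
t_q=29/4 is in segment 3 (τ=1/4); S_3(τ)=-2419/4048

y_0=5 y_1=0 y_2=3 y_3=-1 y_4=2
S(29/4) = -2419/4048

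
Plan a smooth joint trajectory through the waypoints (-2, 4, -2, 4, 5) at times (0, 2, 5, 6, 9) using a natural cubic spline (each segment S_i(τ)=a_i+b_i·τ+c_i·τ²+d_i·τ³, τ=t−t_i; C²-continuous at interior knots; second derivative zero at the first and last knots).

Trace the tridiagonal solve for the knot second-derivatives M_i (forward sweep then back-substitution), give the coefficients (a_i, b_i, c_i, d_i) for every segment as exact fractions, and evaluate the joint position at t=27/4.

Δ: Δ0=3, Δ1=-2, Δ2=6, Δ3=1/3
row 1: diag=10, rhs=-30; c'=3/10, d'=-3
row 2: denom=8−3·3/10=71/10; d'=(48−3·-3)/(71/10)=570/71
row 3: denom=8−1·10/71=558/71; d'=(-34−1·570/71)/(558/71)=-1492/279
back: M3=-1492/279
back: M2=570/71−10/71·-1492/279=2450/279
back: M1=-3−3/10·2450/279=-524/93
M: M0=0, M1=-524/93, M2=2450/279, M3=-1492/279, M4=0
seg 0: a=-2, c=M0/2=0, d=(M1−M0)/(6·2)=-131/279, b=Δ0−h0·(2M0+M1)/6=1361/279
seg 1: a=4, c=M1/2=-262/93, d=(M2−M1)/(6·3)=2011/2511, b=Δ1−h1·(2M1+M2)/6=-211/279
seg 2: a=-2, c=M2/2=1225/279, d=(M3−M2)/(6·1)=-73/31, b=Δ2−h2·(2M2+M3)/6=1106/279
seg 3: a=4, c=M3/2=-746/279, d=(M4−M3)/(6·3)=746/2511, b=Δ3−h3·(2M3+M4)/6=1585/279
t_q=27/4 → seg 3, τ=3/4; S=4+1585/279·τ+-746/279·τ²+746/2511·τ³=6827/992

  seg 0: a=-2 b=1361/279 c=0 d=-131/279
  seg 1: a=4 b=-211/279 c=-262/93 d=2011/2511
  seg 2: a=-2 b=1106/279 c=1225/279 d=-73/31
  seg 3: a=4 b=1585/279 c=-746/279 d=746/2511
S(27/4) = 6827/992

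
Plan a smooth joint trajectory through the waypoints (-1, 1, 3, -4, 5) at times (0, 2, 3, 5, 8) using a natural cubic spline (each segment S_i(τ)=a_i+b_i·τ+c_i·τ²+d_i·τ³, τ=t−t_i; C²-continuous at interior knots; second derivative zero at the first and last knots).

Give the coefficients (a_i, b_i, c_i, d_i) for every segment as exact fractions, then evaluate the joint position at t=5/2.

Δ: Δ0=1, Δ1=2, Δ2=-7/2, Δ3=3
row 1: diag=6, rhs=6; c'=1/6, d'=1
row 2: denom=6−1·1/6=35/6; d'=(-33−1·1)/(35/6)=-204/35
row 3: denom=10−2·12/35=326/35; d'=(39−2·-204/35)/(326/35)=1773/326
back: M3=1773/326
back: M2=-204/35−12/35·1773/326=-1254/163
back: M1=1−1/6·-1254/163=372/163
M: M0=0, M1=372/163, M2=-1254/163, M3=1773/326, M4=0
seg 0: a=-1, c=M0/2=0, d=(M1−M0)/(6·2)=31/163, b=Δ0−h0·(2M0+M1)/6=39/163
seg 1: a=1, c=M1/2=186/163, d=(M2−M1)/(6·1)=-271/163, b=Δ1−h1·(2M1+M2)/6=411/163
seg 2: a=3, c=M2/2=-627/163, d=(M3−M2)/(6·2)=1427/1304, b=Δ2−h2·(2M2+M3)/6=-30/163
seg 3: a=-4, c=M3/2=1773/652, d=(M4−M3)/(6·3)=-197/652, b=Δ3−h3·(2M3+M4)/6=-795/326
t_q=5/2 → seg 1, τ=1/2; S=1+411/163·τ+186/163·τ²+-271/163·τ³=3049/1304

  seg 0: a=-1 b=39/163 c=0 d=31/163
  seg 1: a=1 b=411/163 c=186/163 d=-271/163
  seg 2: a=3 b=-30/163 c=-627/163 d=1427/1304
  seg 3: a=-4 b=-795/326 c=1773/652 d=-197/652
S(5/2) = 3049/1304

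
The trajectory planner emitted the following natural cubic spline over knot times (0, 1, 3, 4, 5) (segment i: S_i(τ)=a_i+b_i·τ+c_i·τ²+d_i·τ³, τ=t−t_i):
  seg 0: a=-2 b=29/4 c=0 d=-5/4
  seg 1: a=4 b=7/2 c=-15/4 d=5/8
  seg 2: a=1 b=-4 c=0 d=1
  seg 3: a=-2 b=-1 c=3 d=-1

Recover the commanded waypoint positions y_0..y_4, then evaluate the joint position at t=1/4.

y_0 = S_0(0) = a_0 = -2
y_1 = S_1(0) = a_1 = 4
y_2 = S_2(0) = a_2 = 1
y_3 = S_3(0) = a_3 = -2
y_4 = S_3(1) = -1
t_q=1/4 is in segment 0 (τ=1/4); S_0(τ)=-53/256

y_0=-2 y_1=4 y_2=1 y_3=-2 y_4=-1
S(1/4) = -53/256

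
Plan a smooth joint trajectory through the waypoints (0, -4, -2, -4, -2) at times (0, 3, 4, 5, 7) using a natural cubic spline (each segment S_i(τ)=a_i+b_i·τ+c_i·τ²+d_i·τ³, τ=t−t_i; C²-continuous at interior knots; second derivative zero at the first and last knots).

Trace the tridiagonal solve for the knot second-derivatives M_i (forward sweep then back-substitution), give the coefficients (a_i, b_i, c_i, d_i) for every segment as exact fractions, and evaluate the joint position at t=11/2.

  seg 0: a=0 b=-1645/534 c=0 d=311/1602
  seg 1: a=-4 b=577/267 c=311/178 d=-1019/534
  seg 2: a=-2 b=-37/534 c=-354/89 d=1093/534
  seg 3: a=-4 b=-503/267 c=385/178 d=-385/1068
S(11/2) = -12663/2848

Δ: Δ0=-4/3, Δ1=2, Δ2=-2, Δ3=1
row 1: diag=8, rhs=20; c'=1/8, d'=5/2
row 2: denom=4−1·1/8=31/8; d'=(-24−1·5/2)/(31/8)=-212/31
row 3: denom=6−1·8/31=178/31; d'=(18−1·-212/31)/(178/31)=385/89
back: M3=385/89
back: M2=-212/31−8/31·385/89=-708/89
back: M1=5/2−1/8·-708/89=311/89
M: M0=0, M1=311/89, M2=-708/89, M3=385/89, M4=0
seg 0: a=0, c=M0/2=0, d=(M1−M0)/(6·3)=311/1602, b=Δ0−h0·(2M0+M1)/6=-1645/534
seg 1: a=-4, c=M1/2=311/178, d=(M2−M1)/(6·1)=-1019/534, b=Δ1−h1·(2M1+M2)/6=577/267
seg 2: a=-2, c=M2/2=-354/89, d=(M3−M2)/(6·1)=1093/534, b=Δ2−h2·(2M2+M3)/6=-37/534
seg 3: a=-4, c=M3/2=385/178, d=(M4−M3)/(6·2)=-385/1068, b=Δ3−h3·(2M3+M4)/6=-503/267
t_q=11/2 → seg 3, τ=1/2; S=-4+-503/267·τ+385/178·τ²+-385/1068·τ³=-12663/2848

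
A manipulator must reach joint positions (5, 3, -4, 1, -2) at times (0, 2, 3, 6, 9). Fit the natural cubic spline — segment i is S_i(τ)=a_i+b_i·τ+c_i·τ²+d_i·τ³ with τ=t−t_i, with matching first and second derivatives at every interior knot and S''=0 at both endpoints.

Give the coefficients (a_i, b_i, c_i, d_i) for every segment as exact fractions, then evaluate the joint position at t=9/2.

  seg 0: a=5 b=379/255 c=0 d=-317/510
  seg 1: a=3 b=-1523/255 c=-317/85 d=689/255
  seg 2: a=-4 b=-1358/255 c=372/85 d=-313/459
  seg 3: a=1 b=643/255 c=-449/255 d=449/2295
S(9/2) = -3021/680

Δ: Δ0=-1, Δ1=-7, Δ2=5/3, Δ3=-1
row 1: diag=6, rhs=-36; c'=1/6, d'=-6
row 2: denom=8−1·1/6=47/6; d'=(52−1·-6)/(47/6)=348/47
row 3: denom=12−3·18/47=510/47; d'=(-16−3·348/47)/(510/47)=-898/255
back: M3=-898/255
back: M2=348/47−18/47·-898/255=744/85
back: M1=-6−1/6·744/85=-634/85
M: M0=0, M1=-634/85, M2=744/85, M3=-898/255, M4=0
seg 0: a=5, c=M0/2=0, d=(M1−M0)/(6·2)=-317/510, b=Δ0−h0·(2M0+M1)/6=379/255
seg 1: a=3, c=M1/2=-317/85, d=(M2−M1)/(6·1)=689/255, b=Δ1−h1·(2M1+M2)/6=-1523/255
seg 2: a=-4, c=M2/2=372/85, d=(M3−M2)/(6·3)=-313/459, b=Δ2−h2·(2M2+M3)/6=-1358/255
seg 3: a=1, c=M3/2=-449/255, d=(M4−M3)/(6·3)=449/2295, b=Δ3−h3·(2M3+M4)/6=643/255
t_q=9/2 → seg 2, τ=3/2; S=-4+-1358/255·τ+372/85·τ²+-313/459·τ³=-3021/680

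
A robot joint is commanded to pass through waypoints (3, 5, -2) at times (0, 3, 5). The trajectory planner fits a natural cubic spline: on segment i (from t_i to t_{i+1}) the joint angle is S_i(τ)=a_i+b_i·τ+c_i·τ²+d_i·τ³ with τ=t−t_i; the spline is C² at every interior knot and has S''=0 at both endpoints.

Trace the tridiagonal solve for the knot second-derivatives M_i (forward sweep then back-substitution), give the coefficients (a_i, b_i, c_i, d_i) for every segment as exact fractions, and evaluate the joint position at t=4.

Δ: Δ0=2/3, Δ1=-7/2
row 1: diag=10, rhs=-25; c'=1/5, d'=-5/2
back: M1=-5/2
M: M0=0, M1=-5/2, M2=0
seg 0: a=3, c=M0/2=0, d=(M1−M0)/(6·3)=-5/36, b=Δ0−h0·(2M0+M1)/6=23/12
seg 1: a=5, c=M1/2=-5/4, d=(M2−M1)/(6·2)=5/24, b=Δ1−h1·(2M1+M2)/6=-11/6
t_q=4 → seg 1, τ=1; S=5+-11/6·τ+-5/4·τ²+5/24·τ³=17/8

  seg 0: a=3 b=23/12 c=0 d=-5/36
  seg 1: a=5 b=-11/6 c=-5/4 d=5/24
S(4) = 17/8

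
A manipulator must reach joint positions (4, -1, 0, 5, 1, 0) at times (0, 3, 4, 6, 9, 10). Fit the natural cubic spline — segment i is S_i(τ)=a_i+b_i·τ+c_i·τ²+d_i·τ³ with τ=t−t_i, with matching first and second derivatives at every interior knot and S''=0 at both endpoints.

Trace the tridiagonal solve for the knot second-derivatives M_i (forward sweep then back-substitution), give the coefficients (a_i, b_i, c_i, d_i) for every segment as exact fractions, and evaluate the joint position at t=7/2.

Δ: Δ0=-5/3, Δ1=1, Δ2=5/2, Δ3=-4/3, Δ4=-1
row 1: diag=8, rhs=16; c'=1/8, d'=2
row 2: denom=6−1·1/8=47/8; d'=(9−1·2)/(47/8)=56/47
row 3: denom=10−2·16/47=438/47; d'=(-23−2·56/47)/(438/47)=-1193/438
row 4: denom=8−3·47/146=1027/146; d'=(2−3·-1193/438)/(1027/146)=1485/1027
back: M4=1485/1027
back: M3=-1193/438−47/146·1485/1027=-9826/3081
back: M2=56/47−16/47·-9826/3081=7016/3081
back: M1=2−1/8·7016/3081=5285/3081
M: M0=0, M1=5285/3081, M2=7016/3081, M3=-9826/3081, M4=1485/1027, M5=0
seg 0: a=4, c=M0/2=0, d=(M1−M0)/(6·3)=5285/55458, b=Δ0−h0·(2M0+M1)/6=-5185/2054
seg 1: a=-1, c=M1/2=5285/6162, d=(M2−M1)/(6·1)=577/6162, b=Δ1−h1·(2M1+M2)/6=50/1027
seg 2: a=0, c=M2/2=3508/3081, d=(M3−M2)/(6·2)=-2807/6162, b=Δ2−h2·(2M2+M3)/6=12601/6162
seg 3: a=5, c=M3/2=-4913/3081, d=(M4−M3)/(6·3)=14281/55458, b=Δ3−h3·(2M3+M4)/6=179/158
seg 4: a=1, c=M4/2=1485/2054, d=(M5−M4)/(6·1)=-495/2054, b=Δ4−h4·(2M4+M5)/6=-1522/1027
t_q=7/2 → seg 1, τ=1/2; S=-1+50/1027·τ+5285/6162·τ²+577/6162·τ³=-36949/49296

  seg 0: a=4 b=-5185/2054 c=0 d=5285/55458
  seg 1: a=-1 b=50/1027 c=5285/6162 d=577/6162
  seg 2: a=0 b=12601/6162 c=3508/3081 d=-2807/6162
  seg 3: a=5 b=179/158 c=-4913/3081 d=14281/55458
  seg 4: a=1 b=-1522/1027 c=1485/2054 d=-495/2054
S(7/2) = -36949/49296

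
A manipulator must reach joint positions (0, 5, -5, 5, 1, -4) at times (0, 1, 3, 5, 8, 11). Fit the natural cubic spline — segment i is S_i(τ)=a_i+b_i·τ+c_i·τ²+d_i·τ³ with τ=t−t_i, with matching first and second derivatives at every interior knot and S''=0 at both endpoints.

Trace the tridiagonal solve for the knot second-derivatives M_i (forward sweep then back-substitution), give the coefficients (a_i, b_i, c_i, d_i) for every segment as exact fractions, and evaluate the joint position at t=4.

  seg 0: a=0 b=2825/383 c=0 d=-910/383
  seg 1: a=5 b=95/383 c=-2730/383 d=1725/766
  seg 2: a=-5 b=-475/383 c=2445/383 d=-625/383
  seg 3: a=5 b=1805/383 c=-1305/383 d=4798/10341
  seg 4: a=1 b=-1227/383 c=883/1149 d=-883/10341
S(4) = -570/383

Δ: Δ0=5, Δ1=-5, Δ2=5, Δ3=-4/3, Δ4=-5/3
row 1: diag=6, rhs=-60; c'=1/3, d'=-10
row 2: denom=8−2·1/3=22/3; d'=(60−2·-10)/(22/3)=120/11
row 3: denom=10−2·3/11=104/11; d'=(-38−2·120/11)/(104/11)=-329/52
row 4: denom=12−3·33/104=1149/104; d'=(-2−3·-329/52)/(1149/104)=1766/1149
back: M4=1766/1149
back: M3=-329/52−33/104·1766/1149=-2610/383
back: M2=120/11−3/11·-2610/383=4890/383
back: M1=-10−1/3·4890/383=-5460/383
M: M0=0, M1=-5460/383, M2=4890/383, M3=-2610/383, M4=1766/1149, M5=0
seg 0: a=0, c=M0/2=0, d=(M1−M0)/(6·1)=-910/383, b=Δ0−h0·(2M0+M1)/6=2825/383
seg 1: a=5, c=M1/2=-2730/383, d=(M2−M1)/(6·2)=1725/766, b=Δ1−h1·(2M1+M2)/6=95/383
seg 2: a=-5, c=M2/2=2445/383, d=(M3−M2)/(6·2)=-625/383, b=Δ2−h2·(2M2+M3)/6=-475/383
seg 3: a=5, c=M3/2=-1305/383, d=(M4−M3)/(6·3)=4798/10341, b=Δ3−h3·(2M3+M4)/6=1805/383
seg 4: a=1, c=M4/2=883/1149, d=(M5−M4)/(6·3)=-883/10341, b=Δ4−h4·(2M4+M5)/6=-1227/383
t_q=4 → seg 2, τ=1; S=-5+-475/383·τ+2445/383·τ²+-625/383·τ³=-570/383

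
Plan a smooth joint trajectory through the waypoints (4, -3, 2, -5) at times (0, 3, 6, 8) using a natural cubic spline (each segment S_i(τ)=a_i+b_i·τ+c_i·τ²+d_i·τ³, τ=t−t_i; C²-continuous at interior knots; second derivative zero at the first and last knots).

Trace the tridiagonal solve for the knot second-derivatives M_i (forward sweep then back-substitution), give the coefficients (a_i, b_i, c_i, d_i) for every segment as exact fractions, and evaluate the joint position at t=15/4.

Δ: Δ0=-7/3, Δ1=5/3, Δ2=-7/2
row 1: diag=12, rhs=24; c'=1/4, d'=2
row 2: denom=10−3·1/4=37/4; d'=(-31−3·2)/(37/4)=-4
back: M2=-4
back: M1=2−1/4·-4=3
M: M0=0, M1=3, M2=-4, M3=0
seg 0: a=4, c=M0/2=0, d=(M1−M0)/(6·3)=1/6, b=Δ0−h0·(2M0+M1)/6=-23/6
seg 1: a=-3, c=M1/2=3/2, d=(M2−M1)/(6·3)=-7/18, b=Δ1−h1·(2M1+M2)/6=2/3
seg 2: a=2, c=M2/2=-2, d=(M3−M2)/(6·2)=1/3, b=Δ2−h2·(2M2+M3)/6=-5/6
t_q=15/4 → seg 1, τ=3/4; S=-3+2/3·τ+3/2·τ²+-7/18·τ³=-233/128

  seg 0: a=4 b=-23/6 c=0 d=1/6
  seg 1: a=-3 b=2/3 c=3/2 d=-7/18
  seg 2: a=2 b=-5/6 c=-2 d=1/3
S(15/4) = -233/128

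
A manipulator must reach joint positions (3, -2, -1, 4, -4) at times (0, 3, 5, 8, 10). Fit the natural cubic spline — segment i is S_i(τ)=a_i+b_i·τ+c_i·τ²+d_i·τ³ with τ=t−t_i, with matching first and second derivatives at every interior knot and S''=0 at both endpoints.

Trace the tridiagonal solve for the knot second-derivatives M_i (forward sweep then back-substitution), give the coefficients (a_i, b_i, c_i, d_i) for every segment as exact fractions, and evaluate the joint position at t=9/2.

Δ: Δ0=-5/3, Δ1=1/2, Δ2=5/3, Δ3=-4
row 1: diag=10, rhs=13; c'=1/5, d'=13/10
row 2: denom=10−2·1/5=48/5; d'=(7−2·13/10)/(48/5)=11/24
row 3: denom=10−3·5/16=145/16; d'=(-34−3·11/24)/(145/16)=-566/145
back: M3=-566/145
back: M2=11/24−5/16·-566/145=146/87
back: M1=13/10−1/5·146/87=839/870
M: M0=0, M1=839/870, M2=146/87, M3=-566/145, M4=0
seg 0: a=3, c=M0/2=0, d=(M1−M0)/(6·3)=839/15660, b=Δ0−h0·(2M0+M1)/6=-3739/1740
seg 1: a=-2, c=M1/2=839/1740, d=(M2−M1)/(6·2)=69/1160, b=Δ1−h1·(2M1+M2)/6=-611/870
seg 2: a=-1, c=M2/2=73/87, d=(M3−M2)/(6·3)=-1214/3915, b=Δ2−h2·(2M2+M3)/6=844/435
seg 3: a=4, c=M3/2=-283/145, d=(M4−M3)/(6·2)=283/870, b=Δ3−h3·(2M3+M4)/6=-608/435
t_q=9/2 → seg 1, τ=3/2; S=-2+-611/870·τ+839/1740·τ²+69/1160·τ³=-3281/1856

  seg 0: a=3 b=-3739/1740 c=0 d=839/15660
  seg 1: a=-2 b=-611/870 c=839/1740 d=69/1160
  seg 2: a=-1 b=844/435 c=73/87 d=-1214/3915
  seg 3: a=4 b=-608/435 c=-283/145 d=283/870
S(9/2) = -3281/1856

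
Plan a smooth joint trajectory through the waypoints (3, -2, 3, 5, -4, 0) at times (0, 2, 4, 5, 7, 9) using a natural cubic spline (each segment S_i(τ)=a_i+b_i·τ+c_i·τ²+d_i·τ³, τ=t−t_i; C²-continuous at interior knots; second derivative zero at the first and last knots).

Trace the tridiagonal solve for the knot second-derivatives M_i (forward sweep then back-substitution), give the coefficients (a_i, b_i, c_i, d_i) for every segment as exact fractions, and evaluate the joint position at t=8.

Δ: Δ0=-5/2, Δ1=5/2, Δ2=2, Δ3=-9/2, Δ4=2
row 1: diag=8, rhs=30; c'=1/4, d'=15/4
row 2: denom=6−2·1/4=11/2; d'=(-3−2·15/4)/(11/2)=-21/11
row 3: denom=6−1·2/11=64/11; d'=(-39−1·-21/11)/(64/11)=-51/8
row 4: denom=8−2·11/32=117/16; d'=(39−2·-51/8)/(117/16)=92/13
back: M4=92/13
back: M3=-51/8−11/32·92/13=-229/26
back: M2=-21/11−2/11·-229/26=-4/13
back: M1=15/4−1/4·-4/13=199/52
M: M0=0, M1=199/52, M2=-4/13, M3=-229/26, M4=92/13, M5=0
seg 0: a=3, c=M0/2=0, d=(M1−M0)/(6·2)=199/624, b=Δ0−h0·(2M0+M1)/6=-589/156
seg 1: a=-2, c=M1/2=199/104, d=(M2−M1)/(6·2)=-215/624, b=Δ1−h1·(2M1+M2)/6=2/39
seg 2: a=3, c=M2/2=-2/13, d=(M3−M2)/(6·1)=-17/12, b=Δ2−h2·(2M2+M3)/6=557/156
seg 3: a=5, c=M3/2=-229/52, d=(M4−M3)/(6·2)=413/312, b=Δ3−h3·(2M3+M4)/6=-77/78
seg 4: a=-4, c=M4/2=46/13, d=(M5−M4)/(6·2)=-23/39, b=Δ4−h4·(2M4+M5)/6=-106/39
t_q=8 → seg 4, τ=1; S=-4+-106/39·τ+46/13·τ²+-23/39·τ³=-49/13

  seg 0: a=3 b=-589/156 c=0 d=199/624
  seg 1: a=-2 b=2/39 c=199/104 d=-215/624
  seg 2: a=3 b=557/156 c=-2/13 d=-17/12
  seg 3: a=5 b=-77/78 c=-229/52 d=413/312
  seg 4: a=-4 b=-106/39 c=46/13 d=-23/39
S(8) = -49/13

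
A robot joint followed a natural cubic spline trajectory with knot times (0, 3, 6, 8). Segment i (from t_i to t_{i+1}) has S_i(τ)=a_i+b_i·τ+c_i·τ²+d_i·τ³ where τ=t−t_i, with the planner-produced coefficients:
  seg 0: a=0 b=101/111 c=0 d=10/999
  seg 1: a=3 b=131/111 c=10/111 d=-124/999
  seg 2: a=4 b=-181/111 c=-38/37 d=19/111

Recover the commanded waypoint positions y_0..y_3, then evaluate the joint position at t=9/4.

y_0 = S_0(0) = a_0 = 0
y_1 = S_1(0) = a_1 = 3
y_2 = S_2(0) = a_2 = 4
y_3 = S_2(2) = -2
t_q=9/4 is in segment 0 (τ=9/4); S_0(τ)=2559/1184

y_0=0 y_1=3 y_2=4 y_3=-2
S(9/4) = 2559/1184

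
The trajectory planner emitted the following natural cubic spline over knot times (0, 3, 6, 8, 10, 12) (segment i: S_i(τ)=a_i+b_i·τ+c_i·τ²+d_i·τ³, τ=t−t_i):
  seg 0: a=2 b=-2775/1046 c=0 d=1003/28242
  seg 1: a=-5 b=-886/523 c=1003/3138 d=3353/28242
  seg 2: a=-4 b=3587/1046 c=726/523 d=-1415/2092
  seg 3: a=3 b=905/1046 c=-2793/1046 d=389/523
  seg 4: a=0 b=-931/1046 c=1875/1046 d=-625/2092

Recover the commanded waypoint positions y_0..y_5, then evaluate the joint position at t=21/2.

y_0 = S_0(0) = a_0 = 2
y_1 = S_1(0) = a_1 = -5
y_2 = S_2(0) = a_2 = -4
y_3 = S_3(0) = a_3 = 3
y_4 = S_4(0) = a_4 = 0
y_5 = S_4(2) = 3
t_q=21/2 is in segment 4 (τ=1/2); S_4(τ)=-573/16736

y_0=2 y_1=-5 y_2=-4 y_3=3 y_4=0 y_5=3
S(21/2) = -573/16736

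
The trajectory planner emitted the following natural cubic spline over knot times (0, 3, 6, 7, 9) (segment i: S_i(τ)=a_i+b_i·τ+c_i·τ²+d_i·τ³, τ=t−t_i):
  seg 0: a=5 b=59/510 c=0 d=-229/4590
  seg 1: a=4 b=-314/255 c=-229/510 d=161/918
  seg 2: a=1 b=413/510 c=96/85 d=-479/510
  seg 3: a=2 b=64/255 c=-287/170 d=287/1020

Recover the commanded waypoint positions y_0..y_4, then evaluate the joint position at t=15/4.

y_0=5 y_1=4 y_2=1 y_3=2 y_4=-2
S(15/4) = 31529/10880

y_0 = S_0(0) = a_0 = 5
y_1 = S_1(0) = a_1 = 4
y_2 = S_2(0) = a_2 = 1
y_3 = S_3(0) = a_3 = 2
y_4 = S_3(2) = -2
t_q=15/4 is in segment 1 (τ=3/4); S_1(τ)=31529/10880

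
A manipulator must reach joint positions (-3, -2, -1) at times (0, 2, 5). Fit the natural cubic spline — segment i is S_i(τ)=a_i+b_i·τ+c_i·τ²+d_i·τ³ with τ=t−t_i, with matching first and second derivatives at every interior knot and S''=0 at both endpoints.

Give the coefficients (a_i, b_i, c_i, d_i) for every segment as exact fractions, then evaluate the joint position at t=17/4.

Δ: Δ0=1/2, Δ1=1/3
row 1: diag=10, rhs=-1; c'=3/10, d'=-1/10
back: M1=-1/10
M: M0=0, M1=-1/10, M2=0
seg 0: a=-3, c=M0/2=0, d=(M1−M0)/(6·2)=-1/120, b=Δ0−h0·(2M0+M1)/6=8/15
seg 1: a=-2, c=M1/2=-1/20, d=(M2−M1)/(6·3)=1/180, b=Δ1−h1·(2M1+M2)/6=13/30
t_q=17/4 → seg 1, τ=9/4; S=-2+13/30·τ+-1/20·τ²+1/180·τ³=-311/256

  seg 0: a=-3 b=8/15 c=0 d=-1/120
  seg 1: a=-2 b=13/30 c=-1/20 d=1/180
S(17/4) = -311/256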